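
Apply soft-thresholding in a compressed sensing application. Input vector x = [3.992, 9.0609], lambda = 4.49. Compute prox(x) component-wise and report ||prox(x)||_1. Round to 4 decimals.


Soft-thresholding with lambda = 4.49:
prox(3.992) = sign(3.992)*max(|3.992| - 4.49, 0) = 0.0
prox(9.0609) = sign(9.0609)*max(|9.0609| - 4.49, 0) = 4.5709
prox(x) = [0.0, 4.5709]
||prox(x)||_1 = 0.0 + 4.5709 = 4.5709


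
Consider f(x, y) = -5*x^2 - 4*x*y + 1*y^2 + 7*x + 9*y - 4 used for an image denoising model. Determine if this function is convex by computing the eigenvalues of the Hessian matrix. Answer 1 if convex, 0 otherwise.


The Hessian of f(x,y) = -5*x^2 - 4*x*y + 1*y^2 + 7*x + 9*y - 4 is:
H = [[-10, -4], [-4, 2]]
Trace = -10 + 2 = -8
Determinant = -10*2 - (-4)^2 = -36
Discriminant = (-8)^2 - 4*-36 = 208.0
Eigenvalues: lambda_1 = -11.2111, lambda_2 = 3.2111
The function is not convex.

0


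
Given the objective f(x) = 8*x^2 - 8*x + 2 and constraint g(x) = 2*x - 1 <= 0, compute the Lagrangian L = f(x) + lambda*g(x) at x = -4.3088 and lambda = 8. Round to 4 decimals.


Step 1: Evaluate f(x).
f(-4.3088) = 8*(-4.3088)^2 - 8*(-4.3088) + 2 = 184.9965
Step 2: Evaluate g(x).
g(-4.3088) = 2*-4.3088 - 1 = -9.6176
Step 3: Compute Lagrangian.
L = 184.9965 + 8*-9.6176 = 108.0557


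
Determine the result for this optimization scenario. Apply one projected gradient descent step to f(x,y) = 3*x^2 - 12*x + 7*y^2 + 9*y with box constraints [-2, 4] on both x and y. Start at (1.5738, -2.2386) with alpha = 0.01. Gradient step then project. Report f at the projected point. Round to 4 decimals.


Step 1: Compute gradient at (1.5738, -2.2386).
grad_x = 2*3*1.5738 - 12 = -2.5572
grad_y = 2*7*-2.2386 + 9 = -22.3404
Step 2: Gradient step.
x_raw = 1.5738 - 0.01*-2.5572 = 1.5994
y_raw = -2.2386 - 0.01*-22.3404 = -2.0152
Step 3: Project onto [-2, 4].
x_proj = clip(1.5994) = 1.5994
y_proj = clip(-2.0152) = -2.0
Step 4: Evaluate f.
f(1.5994, -2.0) = -1.5185


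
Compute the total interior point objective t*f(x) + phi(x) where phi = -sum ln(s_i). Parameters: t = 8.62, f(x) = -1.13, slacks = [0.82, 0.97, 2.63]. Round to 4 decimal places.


Step 1: Compute log-barrier.
ln values: [-0.1985, -0.0305, 0.967]
phi = -(-0.1985 - 0.0305 + 0.967) = -0.7381
Step 2: Compute augmented objective.
t*f(x) = 8.62*-1.13 = -9.7406
Total = -9.7406 - 0.7381 = -10.4787


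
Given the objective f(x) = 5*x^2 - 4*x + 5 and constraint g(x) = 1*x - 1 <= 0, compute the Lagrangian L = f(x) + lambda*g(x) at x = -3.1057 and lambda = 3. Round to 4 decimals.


Step 1: Evaluate f(x).
f(-3.1057) = 5*(-3.1057)^2 - 4*(-3.1057) + 5 = 65.6497
Step 2: Evaluate g(x).
g(-3.1057) = 1*-3.1057 - 1 = -4.1057
Step 3: Compute Lagrangian.
L = 65.6497 + 3*-4.1057 = 53.3326


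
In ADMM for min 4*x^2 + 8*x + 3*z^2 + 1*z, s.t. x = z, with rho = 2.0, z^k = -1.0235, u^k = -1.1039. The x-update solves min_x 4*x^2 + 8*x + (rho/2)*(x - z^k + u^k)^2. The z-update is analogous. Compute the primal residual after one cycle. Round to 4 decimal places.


ADMM iteration with rho = 2.0, z^k = -1.0235, u^k = -1.1039
Step 1: x-update.
Minimize 4*x^2 + 8*x + (2.0/2)*(x + 1.0235 - 1.1039)^2
FOC: (2*4 + 2.0)*x = -8 + 2.0*(-1.0235 + 1.1039)
x^{k+1} = -0.7839
Step 2: z-update.
Minimize 3*z^2 + 1*z + (2.0/2)*(-0.7839 - z - 1.1039)^2
FOC: (2*3 + 2.0)*z = -1 + 2.0*(-0.7839 - 1.1039)
z^{k+1} = -0.597
Step 3: u-update.
u^{k+1} = -1.1039 - 0.7839 + 0.597 = -1.2909
Step 4: Primal residual = |-0.7839 + 0.597| = 0.187


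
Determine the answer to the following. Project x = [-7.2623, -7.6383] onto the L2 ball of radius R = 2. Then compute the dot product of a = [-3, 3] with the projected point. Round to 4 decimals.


Step 1: Compute ||x|| (intermediates to 6 decimals).
||x|| = sqrt((-7.2623)^2 + (-7.6383)^2) = 10.539669
Step 2: Project.
Since ||x|| > R, scale = R/||x|| = 2/10.539669 = 0.189759, proj(x) = scale * x
proj(x) = [-1.378087, -1.449436]
Step 3: Dot product.
a^T * proj(x) = -3*(-1.378087) + 3*(-1.449436) = -0.214


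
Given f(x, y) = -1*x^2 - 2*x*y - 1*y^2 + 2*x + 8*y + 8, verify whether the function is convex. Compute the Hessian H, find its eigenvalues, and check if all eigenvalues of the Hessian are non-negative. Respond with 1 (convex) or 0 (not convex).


The Hessian of f(x,y) = -1*x^2 - 2*x*y - 1*y^2 + 2*x + 8*y + 8 is:
H = [[-2, -2], [-2, -2]]
Trace = -2 - 2 = -4
Determinant = -2*-2 - (-2)^2 = 0
Discriminant = (-4)^2 - 4*0 = 16.0
Eigenvalues: lambda_1 = -4.0, lambda_2 = 0.0
The function is not convex.

0


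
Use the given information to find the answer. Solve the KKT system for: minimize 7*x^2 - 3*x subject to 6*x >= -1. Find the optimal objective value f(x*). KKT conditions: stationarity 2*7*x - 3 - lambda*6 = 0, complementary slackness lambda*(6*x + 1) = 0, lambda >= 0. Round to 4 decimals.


Step 1: Try lambda = 0 (constraint inactive).
Stationarity: 2*7*x - 3 = 0
x* = 3/(2*7) = 3/14 = 0.2143 (rounded; the exact value 3/14 is used below)
Check constraint: 6*0.2143 = 1.2858 >= -1 -- satisfied.
Step 2: Compute optimal value.
f(x*) = 7*(3/14)^2 - 3*(3/14) = -0.3214


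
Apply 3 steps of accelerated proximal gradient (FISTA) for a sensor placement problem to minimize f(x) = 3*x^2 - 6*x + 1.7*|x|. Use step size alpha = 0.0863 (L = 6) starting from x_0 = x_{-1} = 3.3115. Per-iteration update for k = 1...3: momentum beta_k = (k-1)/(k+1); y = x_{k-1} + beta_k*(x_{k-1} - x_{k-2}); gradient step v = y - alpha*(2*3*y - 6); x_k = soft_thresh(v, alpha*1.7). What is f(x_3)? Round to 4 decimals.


FISTA on f(x) = 3*x^2 - 6*x + 1.7*|x|
L = 6, alpha = 0.0863
Iteration 1: beta = 0.0, y = 3.3115 + 0.0*(3.3115 - 3.3115) = 3.3115
  grad(y) = 13.869, v = y - alpha*grad = 2.1146
  prox(v) = soft_thresh(2.1146, 0.1467) = 1.9679
Iteration 2: beta = 0.3333, y = 1.9679 + 0.3333*(1.9679 - 3.3115) = 1.52
  grad(y) = 3.1202, v = y - alpha*grad = 1.2508
  prox(v) = soft_thresh(1.2508, 0.1467) = 1.104
Iteration 3: beta = 0.5, y = 1.104 + 0.5*(1.104 - 1.9679) = 0.6721
  grad(y) = -1.9673, v = y - alpha*grad = 0.8419
  prox(v) = soft_thresh(0.8419, 0.1467) = 0.6952
f(x_3) = 3*0.6952^2 - 6*0.6952 + 1.7*|0.6952| = -1.5394


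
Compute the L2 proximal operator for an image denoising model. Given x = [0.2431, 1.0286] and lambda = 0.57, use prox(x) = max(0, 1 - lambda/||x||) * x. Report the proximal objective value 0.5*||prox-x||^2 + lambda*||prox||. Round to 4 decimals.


Step 1: Compute ||x||.
||x|| = 1.0569
Step 2: Compute scaling factor.
scale = max(0, 1 - 0.57/1.0569) = 0.4607
Step 3: prox(x) = [0.112, 0.4739]
||prox(x)|| = 0.4869
Step 4: Proximal objective.
0.5*||prox-x||^2 = 0.1625
lambda*||prox|| = 0.2775
Total = 0.44


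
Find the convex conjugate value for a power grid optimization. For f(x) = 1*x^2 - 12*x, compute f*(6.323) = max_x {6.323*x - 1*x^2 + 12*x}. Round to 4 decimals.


f*(y) = sup_x {y*x - a*x^2 - b*x} = sup_x {(y-b)*x - a*x^2}
FOC: (y - b) - 2a*x = 0 => x* = (y - b)/(2a)
x* = (6.323 + 12)/(2*1) = 9.1615
f*(6.323) = (y-b)^2/(4a) = (6.323 + 12)^2/(4*1)
= 335.7323/4 = 83.9331


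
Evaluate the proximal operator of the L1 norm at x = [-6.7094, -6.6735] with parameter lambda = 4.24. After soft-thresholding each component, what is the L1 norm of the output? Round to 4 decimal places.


Soft-thresholding with lambda = 4.24:
prox(-6.7094) = sign(-6.7094)*max(|-6.7094| - 4.24, 0) = -2.4694
prox(-6.6735) = sign(-6.6735)*max(|-6.6735| - 4.24, 0) = -2.4335
prox(x) = [-2.4694, -2.4335]
||prox(x)||_1 = 2.4694 + 2.4335 = 4.9029


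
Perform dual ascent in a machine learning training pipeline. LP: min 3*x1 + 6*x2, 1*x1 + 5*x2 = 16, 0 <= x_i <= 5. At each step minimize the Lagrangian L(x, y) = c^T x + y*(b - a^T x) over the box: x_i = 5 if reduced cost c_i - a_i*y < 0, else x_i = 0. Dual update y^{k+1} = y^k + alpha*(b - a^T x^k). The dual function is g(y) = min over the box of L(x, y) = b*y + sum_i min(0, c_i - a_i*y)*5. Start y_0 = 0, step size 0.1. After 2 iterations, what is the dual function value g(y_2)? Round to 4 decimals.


Dual ascent for LP: min 3*x1 + 6*x2, 1*x1 + 5*x2 = 16, 0 <= x_i <= 5
Step 1: y^k = 0.0, reduced costs: (3.0, 6.0)
  x^k = (0.0, 0.0), subgradient = b - a^T x = 16.0
  y^{k+1} = 0.0 + 0.1*16.0 = 1.6
Step 2: y^k = 1.6, reduced costs: (1.4, -2.0)
  x^k = (0.0, 5.0), subgradient = b - a^T x = -9.0
  y^{k+1} = 1.6 + 0.1*-9.0 = 0.7
Dual objective at y_2 = 0.7: reduced costs (2.3, 2.5), box minimizer x = (0.0, 0.0)
g(y_2) = b*y + (c1 - a1*y)*x1 + (c2 - a2*y)*x2 = 16*0.7 + 2.3*0.0 + 2.5*0.0 = 11.2 + 0.0 + 0.0 = 11.2


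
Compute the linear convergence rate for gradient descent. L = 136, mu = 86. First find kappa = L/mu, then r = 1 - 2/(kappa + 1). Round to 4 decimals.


Step 1: Compute the condition number.
kappa = L/mu = 136/86 = 1.5814
Step 2: Compute the convergence rate.
r = 1 - 2/(kappa + 1) = 1 - 2*mu/(L + mu) = (L - mu)/(L + mu) = 50/222 = 0.2252


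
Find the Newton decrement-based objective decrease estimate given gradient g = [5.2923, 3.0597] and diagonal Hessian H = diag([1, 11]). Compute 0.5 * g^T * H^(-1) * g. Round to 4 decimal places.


Step 1: H is diagonal, so H^(-1) * g = [5.2923, 0.2782].
Step 2: g^T H^(-1) g = sum_i g_i^2 / H_ii
  = (5.2923)^2/1 + (3.0597)^2/11
  = 28.0084 + 0.8511 = 28.8595
Step 3: Objective decrease = 0.5 * g^T H^(-1) g = 14.4298


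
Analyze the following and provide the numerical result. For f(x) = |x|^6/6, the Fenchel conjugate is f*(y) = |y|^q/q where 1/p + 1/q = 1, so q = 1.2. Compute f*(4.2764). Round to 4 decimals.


The conjugate exponent q satisfies 1/p + 1/q = 1.
p = 6, so q = 6/(6 - 1) = 1.2
|y|^q = 4.2764^1.2 = 5.7187
f*(4.2764) = 5.7187 / 1.2 = 4.7655


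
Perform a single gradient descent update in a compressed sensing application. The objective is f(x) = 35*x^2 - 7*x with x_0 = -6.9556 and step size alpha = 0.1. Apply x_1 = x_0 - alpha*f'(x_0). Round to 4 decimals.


We compute the gradient at x_0 and apply the update.
f'(x) = 70*x - 7
f'(-6.9556) = 70*-6.9556 - 7 = -493.892
x_1 = -6.9556 - 0.1*-493.892 = 42.4336


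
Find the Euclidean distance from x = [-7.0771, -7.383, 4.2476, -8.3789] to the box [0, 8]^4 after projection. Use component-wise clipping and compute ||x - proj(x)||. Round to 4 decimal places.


Project each component onto [0, 8].
clip(-7.0771) = 0.0, clip(-7.383) = 0.0, clip(4.2476) = 4.2476, clip(-8.3789) = 0.0
Projection = [0.0, 0.0, 4.2476, 0.0]
Squared diffs: [50.0853, 54.5087, 0.0, 70.206]
Distance = sqrt(174.8) = 13.2212


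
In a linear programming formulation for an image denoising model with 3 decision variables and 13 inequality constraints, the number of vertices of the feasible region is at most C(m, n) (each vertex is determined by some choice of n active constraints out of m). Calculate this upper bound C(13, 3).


Each vertex corresponds to some choice of n active constraints out of m, so the number of vertices is at most C(m, n) = m! / (n!(m-n)!).
m = 13, n = 3
Numerator: 13 * 12 * 11
Denominator: 3! = 6
C(13, 3) = 286


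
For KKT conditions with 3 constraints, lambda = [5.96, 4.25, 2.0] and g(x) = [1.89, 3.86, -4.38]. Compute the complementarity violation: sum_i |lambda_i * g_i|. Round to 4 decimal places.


KKT complementary slackness check:
lambda_1 * g_1 = 5.96 * 1.89 = 11.2644
lambda_2 * g_2 = 4.25 * 3.86 = 16.405
lambda_3 * g_3 = 2.0 * -4.38 = -8.76
Total violation = 11.2644 + 16.405 + 8.76 = 36.4294


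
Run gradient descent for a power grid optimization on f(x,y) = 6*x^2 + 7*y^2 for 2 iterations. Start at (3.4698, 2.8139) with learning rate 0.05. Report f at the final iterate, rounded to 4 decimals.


Gradient descent on f(x,y) = 6*x^2 + 7*y^2.
Starting point: (3.4698, 2.8139), alpha = 0.05
Step 1: grad_x = 2*6*3.4698 = 41.6376, grad_y = 2*7*2.8139 = 39.3946
  x_1 = 3.4698 - 0.05*41.6376 = 1.3879
  y_1 = 2.8139 - 0.05*39.3946 = 0.8442
Step 2: grad_x = 2*6*1.3879 = 16.655, grad_y = 2*7*0.8442 = 11.8184
  x_2 = 1.3879 - 0.05*16.655 = 0.5552
  y_2 = 0.8442 - 0.05*11.8184 = 0.2533
f(0.5552, 0.2533) = 6*0.5552^2 + 7*0.2533^2 = 2.2982


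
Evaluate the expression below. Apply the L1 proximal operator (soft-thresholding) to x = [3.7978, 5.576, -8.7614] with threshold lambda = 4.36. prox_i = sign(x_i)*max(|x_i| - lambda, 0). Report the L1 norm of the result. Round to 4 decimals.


Soft-thresholding with lambda = 4.36:
prox(3.7978) = sign(3.7978)*max(|3.7978| - 4.36, 0) = 0.0
prox(5.576) = sign(5.576)*max(|5.576| - 4.36, 0) = 1.216
prox(-8.7614) = sign(-8.7614)*max(|-8.7614| - 4.36, 0) = -4.4014
prox(x) = [0.0, 1.216, -4.4014]
||prox(x)||_1 = 0.0 + 1.216 + 4.4014 = 5.6174


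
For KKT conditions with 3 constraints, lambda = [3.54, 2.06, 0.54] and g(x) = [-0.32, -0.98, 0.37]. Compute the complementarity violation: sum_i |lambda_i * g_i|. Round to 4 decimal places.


KKT complementary slackness check:
lambda_1 * g_1 = 3.54 * -0.32 = -1.1328
lambda_2 * g_2 = 2.06 * -0.98 = -2.0188
lambda_3 * g_3 = 0.54 * 0.37 = 0.1998
Total violation = 1.1328 + 2.0188 + 0.1998 = 3.3514


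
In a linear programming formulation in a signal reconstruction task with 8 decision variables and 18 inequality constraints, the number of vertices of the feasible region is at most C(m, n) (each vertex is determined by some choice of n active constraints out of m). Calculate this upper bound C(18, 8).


Each vertex corresponds to some choice of n active constraints out of m, so the number of vertices is at most C(m, n) = m! / (n!(m-n)!).
m = 18, n = 8
Numerator: 18 * 17 * 16 * 15 * 14 * 13 * 12 * 11
Denominator: 8! = 40320
C(18, 8) = 43758


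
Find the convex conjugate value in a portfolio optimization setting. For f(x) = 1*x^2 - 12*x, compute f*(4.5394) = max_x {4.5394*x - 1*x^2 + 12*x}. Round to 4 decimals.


f*(y) = sup_x {y*x - a*x^2 - b*x} = sup_x {(y-b)*x - a*x^2}
FOC: (y - b) - 2a*x = 0 => x* = (y - b)/(2a)
x* = (4.5394 + 12)/(2*1) = 8.2697
f*(4.5394) = (y-b)^2/(4a) = (4.5394 + 12)^2/(4*1)
= 273.5518/4 = 68.3879


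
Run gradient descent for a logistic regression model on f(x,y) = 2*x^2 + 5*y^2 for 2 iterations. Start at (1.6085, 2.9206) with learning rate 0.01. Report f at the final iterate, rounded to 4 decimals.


Gradient descent on f(x,y) = 2*x^2 + 5*y^2.
Starting point: (1.6085, 2.9206), alpha = 0.01
Step 1: grad_x = 2*2*1.6085 = 6.434, grad_y = 2*5*2.9206 = 29.206
  x_1 = 1.6085 - 0.01*6.434 = 1.5442
  y_1 = 2.9206 - 0.01*29.206 = 2.6285
Step 2: grad_x = 2*2*1.5442 = 6.1766, grad_y = 2*5*2.6285 = 26.2854
  x_2 = 1.5442 - 0.01*6.1766 = 1.4824
  y_2 = 2.6285 - 0.01*26.2854 = 2.3657
f(1.4824, 2.3657) = 2*1.4824^2 + 5*2.3657^2 = 32.3773


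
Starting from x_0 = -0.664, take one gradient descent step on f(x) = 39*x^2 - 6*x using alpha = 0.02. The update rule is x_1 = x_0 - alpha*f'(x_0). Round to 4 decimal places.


We compute the gradient at x_0 and apply the update.
f'(x) = 78*x - 6
f'(-0.664) = 78*-0.664 - 6 = -57.792
x_1 = -0.664 - 0.02*-57.792 = 0.4918


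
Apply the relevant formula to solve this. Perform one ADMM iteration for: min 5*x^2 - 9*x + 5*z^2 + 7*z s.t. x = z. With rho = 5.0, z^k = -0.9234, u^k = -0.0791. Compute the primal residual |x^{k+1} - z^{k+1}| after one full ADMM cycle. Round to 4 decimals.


ADMM iteration with rho = 5.0, z^k = -0.9234, u^k = -0.0791
Step 1: x-update.
Minimize 5*x^2 - 9*x + (5.0/2)*(x + 0.9234 - 0.0791)^2
FOC: (2*5 + 5.0)*x = 9 + 5.0*(-0.9234 + 0.0791)
x^{k+1} = 0.3186
Step 2: z-update.
Minimize 5*z^2 + 7*z + (5.0/2)*(0.3186 - z - 0.0791)^2
FOC: (2*5 + 5.0)*z = -7 + 5.0*(0.3186 - 0.0791)
z^{k+1} = -0.3868
Step 3: u-update.
u^{k+1} = -0.0791 + 0.3186 + 0.3868 = 0.6263
Step 4: Primal residual = |0.3186 + 0.3868| = 0.7054


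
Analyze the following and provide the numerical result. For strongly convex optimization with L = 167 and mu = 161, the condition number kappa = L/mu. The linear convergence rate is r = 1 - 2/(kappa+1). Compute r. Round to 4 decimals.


Step 1: Compute the condition number.
kappa = L/mu = 167/161 = 1.0373
Step 2: Compute the convergence rate.
r = 1 - 2/(kappa + 1) = 1 - 2*mu/(L + mu) = (L - mu)/(L + mu) = 6/328 = 0.0183


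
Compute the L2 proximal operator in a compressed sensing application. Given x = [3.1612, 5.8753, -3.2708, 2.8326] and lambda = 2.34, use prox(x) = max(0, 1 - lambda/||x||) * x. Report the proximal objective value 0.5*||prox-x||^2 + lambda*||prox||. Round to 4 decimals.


Step 1: Compute ||x||.
||x|| = 7.952
Step 2: Compute scaling factor.
scale = max(0, 1 - 2.34/7.952) = 0.7057
Step 3: prox(x) = [2.231, 4.1464, -2.3083, 1.9991]
||prox(x)|| = 5.612
Step 4: Proximal objective.
0.5*||prox-x||^2 = 2.7378
lambda*||prox|| = 13.1321
Total = 15.8698


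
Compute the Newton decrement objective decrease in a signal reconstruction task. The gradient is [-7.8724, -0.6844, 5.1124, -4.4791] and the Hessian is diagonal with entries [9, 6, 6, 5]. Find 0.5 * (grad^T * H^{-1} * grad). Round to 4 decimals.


Step 1: H is diagonal, so H^(-1) * g = [-0.8747, -0.1141, 0.8521, -0.8958].
Step 2: g^T H^(-1) g = sum_i g_i^2 / H_ii
  = (-7.8724)^2/9 + (-0.6844)^2/6 + (5.1124)^2/6 + (-4.4791)^2/5
  = 6.8861 + 0.0781 + 4.3561 + 4.0125 = 15.3327
Step 3: Objective decrease = 0.5 * g^T H^(-1) g = 7.6664


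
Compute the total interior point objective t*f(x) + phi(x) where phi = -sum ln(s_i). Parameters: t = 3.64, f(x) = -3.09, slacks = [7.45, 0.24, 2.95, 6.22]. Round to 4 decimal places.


Step 1: Compute log-barrier.
ln values: [2.0082, -1.4271, 1.0818, 1.8278]
phi = -(2.0082 - 1.4271 + 1.0818 + 1.8278) = -3.4907
Step 2: Compute augmented objective.
t*f(x) = 3.64*-3.09 = -11.2476
Total = -11.2476 - 3.4907 = -14.7383


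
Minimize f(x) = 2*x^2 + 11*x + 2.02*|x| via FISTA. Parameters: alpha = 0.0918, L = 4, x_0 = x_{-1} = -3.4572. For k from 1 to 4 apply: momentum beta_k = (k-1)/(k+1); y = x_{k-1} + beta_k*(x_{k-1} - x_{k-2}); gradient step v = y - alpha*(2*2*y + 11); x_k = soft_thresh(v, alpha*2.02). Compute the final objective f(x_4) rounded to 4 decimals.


FISTA on f(x) = 2*x^2 + 11*x + 2.02*|x|
L = 4, alpha = 0.0918
Iteration 1: beta = 0.0, y = -3.4572 + 0.0*(-3.4572 + 3.4572) = -3.4572
  grad(y) = -2.8288, v = y - alpha*grad = -3.1975
  prox(v) = soft_thresh(-3.1975, 0.1854) = -3.0121
Iteration 2: beta = 0.3333, y = -3.0121 + 0.3333*(-3.0121 + 3.4572) = -2.8637
  grad(y) = -0.4548, v = y - alpha*grad = -2.822
  prox(v) = soft_thresh(-2.822, 0.1854) = -2.6365
Iteration 3: beta = 0.5, y = -2.6365 + 0.5*(-2.6365 + 3.0121) = -2.4487
  grad(y) = 1.2051, v = y - alpha*grad = -2.5594
  prox(v) = soft_thresh(-2.5594, 0.1854) = -2.3739
Iteration 4: beta = 0.6, y = -2.3739 + 0.6*(-2.3739 + 2.6365) = -2.2164
  grad(y) = 2.1345, v = y - alpha*grad = -2.4123
  prox(v) = soft_thresh(-2.4123, 0.1854) = -2.2269
f(x_4) = 2*(-2.2269)^2 + 11*(-2.2269) + 2.02*|-2.2269| = -10.0794


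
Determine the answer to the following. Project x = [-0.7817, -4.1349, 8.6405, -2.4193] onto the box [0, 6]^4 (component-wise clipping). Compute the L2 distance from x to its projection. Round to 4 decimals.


Project each component onto [0, 6].
clip(-0.7817) = 0.0, clip(-4.1349) = 0.0, clip(8.6405) = 6.0, clip(-2.4193) = 0.0
Projection = [0.0, 0.0, 6.0, 0.0]
Squared diffs: [0.6111, 17.0974, 6.9722, 5.853]
Distance = sqrt(30.5337) = 5.5257


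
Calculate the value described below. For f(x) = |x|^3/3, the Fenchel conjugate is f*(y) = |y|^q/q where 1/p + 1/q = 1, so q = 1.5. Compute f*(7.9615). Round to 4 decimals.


The conjugate exponent q satisfies 1/p + 1/q = 1.
p = 3, so q = 3/(3 - 1) = 1.5
|y|^q = 7.9615^1.5 = 22.4643
f*(7.9615) = 22.4643 / 1.5 = 14.9762


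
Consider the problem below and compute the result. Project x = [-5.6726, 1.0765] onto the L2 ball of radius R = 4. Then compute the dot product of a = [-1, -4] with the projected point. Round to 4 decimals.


Step 1: Compute ||x|| (intermediates to 6 decimals).
||x|| = sqrt((-5.6726)^2 + 1.0765^2) = 5.773841
Step 2: Project.
Since ||x|| > R, scale = R/||x|| = 4/5.773841 = 0.69278, proj(x) = scale * x
proj(x) = [-3.929864, 0.745778]
Step 3: Dot product.
a^T * proj(x) = -1*(-3.929864) - 4*0.745778 = 0.9468


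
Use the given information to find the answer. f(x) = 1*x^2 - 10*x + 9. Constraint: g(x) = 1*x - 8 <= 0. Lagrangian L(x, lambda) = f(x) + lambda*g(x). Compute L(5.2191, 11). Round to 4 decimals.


Step 1: Evaluate f(x).
f(5.2191) = 1*5.2191^2 - 10*5.2191 + 9 = -15.952
Step 2: Evaluate g(x).
g(5.2191) = 1*5.2191 - 8 = -2.7809
Step 3: Compute Lagrangian.
L = -15.952 + 11*-2.7809 = -46.5419


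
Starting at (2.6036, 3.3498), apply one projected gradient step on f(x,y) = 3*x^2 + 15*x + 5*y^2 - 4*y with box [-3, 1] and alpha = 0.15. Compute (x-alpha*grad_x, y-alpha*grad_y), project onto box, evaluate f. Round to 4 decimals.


Step 1: Compute gradient at (2.6036, 3.3498).
grad_x = 2*3*2.6036 + 15 = 30.6216
grad_y = 2*5*3.3498 - 4 = 29.498
Step 2: Gradient step.
x_raw = 2.6036 - 0.15*30.6216 = -1.9896
y_raw = 3.3498 - 0.15*29.498 = -1.0749
Step 3: Project onto [-3, 1].
x_proj = clip(-1.9896) = -1.9896
y_proj = clip(-1.0749) = -1.0749
Step 4: Evaluate f.
f(-1.9896, -1.0749) = -7.8919


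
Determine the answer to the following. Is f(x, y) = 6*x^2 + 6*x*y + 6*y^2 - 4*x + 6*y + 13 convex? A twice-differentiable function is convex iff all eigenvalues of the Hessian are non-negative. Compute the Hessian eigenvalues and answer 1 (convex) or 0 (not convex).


The Hessian of f(x,y) = 6*x^2 + 6*x*y + 6*y^2 - 4*x + 6*y + 13 is:
H = [[12, 6], [6, 12]]
Trace = 12 + 12 = 24
Determinant = 12*12 - (6)^2 = 108
Discriminant = (24)^2 - 4*108 = 144.0
Eigenvalues: lambda_1 = 6.0, lambda_2 = 18.0
The function is convex.

1


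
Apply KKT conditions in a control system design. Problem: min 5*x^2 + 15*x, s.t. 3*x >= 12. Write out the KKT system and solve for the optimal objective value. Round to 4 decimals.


Step 1: Try lambda = 0 (constraint inactive).
x_unc = -15/(2*5) = -1.5
Check: 3*-1.5 = -4.5 < 12 -- violated!
Step 2: Constraint must be active: 3*x = 12
x* = 12/3 = 4.0
lambda = (2*5*4.0 + 15)/3 = 18.3333
Step 3: Compute optimal value.
f(x*) = 5*4.0^2 + 15*4.0 = 140.0


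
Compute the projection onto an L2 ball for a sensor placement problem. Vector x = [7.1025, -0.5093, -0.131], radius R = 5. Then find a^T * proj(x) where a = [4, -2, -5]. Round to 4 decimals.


Step 1: Compute ||x|| (intermediates to 6 decimals).
||x|| = sqrt(7.1025^2 + (-0.5093)^2 + (-0.131)^2) = 7.121942
Step 2: Project.
Since ||x|| > R, scale = R/||x|| = 5/7.121942 = 0.702056, proj(x) = scale * x
proj(x) = [4.986353, -0.357557, -0.091969]
Step 3: Dot product.
a^T * proj(x) = 4*4.986353 - 2*(-0.357557) - 5*(-0.091969) = 21.1204


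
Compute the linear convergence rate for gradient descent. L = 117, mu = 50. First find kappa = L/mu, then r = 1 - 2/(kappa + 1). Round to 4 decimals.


Step 1: Compute the condition number.
kappa = L/mu = 117/50 = 2.34
Step 2: Compute the convergence rate.
r = 1 - 2/(kappa + 1) = 1 - 2*mu/(L + mu) = (L - mu)/(L + mu) = 67/167 = 0.4012


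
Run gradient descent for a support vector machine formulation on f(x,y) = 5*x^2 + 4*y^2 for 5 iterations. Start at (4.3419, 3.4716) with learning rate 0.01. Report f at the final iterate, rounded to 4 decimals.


Gradient descent on f(x,y) = 5*x^2 + 4*y^2.
Starting point: (4.3419, 3.4716), alpha = 0.01
Step 1: grad_x = 2*5*4.3419 = 43.419, grad_y = 2*4*3.4716 = 27.7728
  x_1 = 4.3419 - 0.01*43.419 = 3.9077
  y_1 = 3.4716 - 0.01*27.7728 = 3.1939
Step 2: grad_x = 2*5*3.9077 = 39.0771, grad_y = 2*4*3.1939 = 25.551
  x_2 = 3.9077 - 0.01*39.0771 = 3.5169
  y_2 = 3.1939 - 0.01*25.551 = 2.9384
Step 3: grad_x = 2*5*3.5169 = 35.1694, grad_y = 2*4*2.9384 = 23.5069
  x_3 = 3.5169 - 0.01*35.1694 = 3.1652
  y_3 = 2.9384 - 0.01*23.5069 = 2.7033
Step 4: grad_x = 2*5*3.1652 = 31.6525, grad_y = 2*4*2.7033 = 21.6263
  x_4 = 3.1652 - 0.01*31.6525 = 2.8487
  y_4 = 2.7033 - 0.01*21.6263 = 2.487
Step 5: grad_x = 2*5*2.8487 = 28.4872, grad_y = 2*4*2.487 = 19.8962
  x_5 = 2.8487 - 0.01*28.4872 = 2.5638
  y_5 = 2.487 - 0.01*19.8962 = 2.2881
f(2.5638, 2.2881) = 5*2.5638^2 + 4*2.2881^2 = 53.8076


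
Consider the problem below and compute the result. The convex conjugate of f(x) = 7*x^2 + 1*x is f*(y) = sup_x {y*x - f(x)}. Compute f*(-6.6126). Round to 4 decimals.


f*(y) = sup_x {y*x - a*x^2 - b*x} = sup_x {(y-b)*x - a*x^2}
FOC: (y - b) - 2a*x = 0 => x* = (y - b)/(2a)
x* = (-6.6126 - 1)/(2*7) = -0.5438
f*(-6.6126) = (y-b)^2/(4a) = (-6.6126 - 1)^2/(4*7)
= 57.9517/28 = 2.0697


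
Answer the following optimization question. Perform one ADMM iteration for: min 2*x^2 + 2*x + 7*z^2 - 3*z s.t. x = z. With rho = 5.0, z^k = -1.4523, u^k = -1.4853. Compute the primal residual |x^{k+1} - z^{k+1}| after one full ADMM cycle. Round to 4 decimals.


ADMM iteration with rho = 5.0, z^k = -1.4523, u^k = -1.4853
Step 1: x-update.
Minimize 2*x^2 + 2*x + (5.0/2)*(x + 1.4523 - 1.4853)^2
FOC: (2*2 + 5.0)*x = -2 + 5.0*(-1.4523 + 1.4853)
x^{k+1} = -0.2039
Step 2: z-update.
Minimize 7*z^2 - 3*z + (5.0/2)*(-0.2039 - z - 1.4853)^2
FOC: (2*7 + 5.0)*z = 3 + 5.0*(-0.2039 - 1.4853)
z^{k+1} = -0.2866
Step 3: u-update.
u^{k+1} = -1.4853 - 0.2039 + 0.2866 = -1.4026
Step 4: Primal residual = |-0.2039 + 0.2866| = 0.0827


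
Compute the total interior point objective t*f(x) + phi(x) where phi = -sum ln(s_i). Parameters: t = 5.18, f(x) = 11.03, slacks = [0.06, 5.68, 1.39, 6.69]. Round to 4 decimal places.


Step 1: Compute log-barrier.
ln values: [-2.8134, 1.737, 0.3293, 1.9006]
phi = -(-2.8134 + 1.737 + 0.3293 + 1.9006) = -1.1535
Step 2: Compute augmented objective.
t*f(x) = 5.18*11.03 = 57.1354
Total = 57.1354 - 1.1535 = 55.9819


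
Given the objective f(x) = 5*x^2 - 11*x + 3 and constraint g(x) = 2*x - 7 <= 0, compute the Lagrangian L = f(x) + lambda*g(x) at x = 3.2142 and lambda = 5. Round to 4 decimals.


Step 1: Evaluate f(x).
f(3.2142) = 5*3.2142^2 - 11*3.2142 + 3 = 19.2992
Step 2: Evaluate g(x).
g(3.2142) = 2*3.2142 - 7 = -0.5716
Step 3: Compute Lagrangian.
L = 19.2992 + 5*-0.5716 = 16.4412


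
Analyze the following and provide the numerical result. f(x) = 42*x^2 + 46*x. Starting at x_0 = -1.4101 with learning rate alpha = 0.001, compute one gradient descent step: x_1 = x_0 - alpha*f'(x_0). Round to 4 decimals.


We compute the gradient at x_0 and apply the update.
f'(x) = 84*x + 46
f'(-1.4101) = 84*-1.4101 + 46 = -72.4484
x_1 = -1.4101 - 0.001*-72.4484 = -1.3377


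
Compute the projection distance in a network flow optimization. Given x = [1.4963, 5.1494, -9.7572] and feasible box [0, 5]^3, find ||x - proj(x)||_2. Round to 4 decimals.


Project each component onto [0, 5].
clip(1.4963) = 1.4963, clip(5.1494) = 5.0, clip(-9.7572) = 0.0
Projection = [1.4963, 5.0, 0.0]
Squared diffs: [0.0, 0.0223, 95.203]
Distance = sqrt(95.2253) = 9.7583


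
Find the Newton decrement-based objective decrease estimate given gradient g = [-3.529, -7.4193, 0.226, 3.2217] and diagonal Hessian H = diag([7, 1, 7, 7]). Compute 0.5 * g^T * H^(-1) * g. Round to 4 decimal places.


Step 1: H is diagonal, so H^(-1) * g = [-0.5041, -7.4193, 0.0323, 0.4602].
Step 2: g^T H^(-1) g = sum_i g_i^2 / H_ii
  = (-3.529)^2/7 + (-7.4193)^2/1 + (0.226)^2/7 + (3.2217)^2/7
  = 1.7791 + 55.046 + 0.0073 + 1.4828 = 58.3152
Step 3: Objective decrease = 0.5 * g^T H^(-1) g = 29.1576


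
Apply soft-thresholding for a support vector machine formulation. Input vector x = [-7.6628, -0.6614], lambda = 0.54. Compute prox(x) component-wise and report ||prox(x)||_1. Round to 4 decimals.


Soft-thresholding with lambda = 0.54:
prox(-7.6628) = sign(-7.6628)*max(|-7.6628| - 0.54, 0) = -7.1228
prox(-0.6614) = sign(-0.6614)*max(|-0.6614| - 0.54, 0) = -0.1214
prox(x) = [-7.1228, -0.1214]
||prox(x)||_1 = 7.1228 + 0.1214 = 7.2442


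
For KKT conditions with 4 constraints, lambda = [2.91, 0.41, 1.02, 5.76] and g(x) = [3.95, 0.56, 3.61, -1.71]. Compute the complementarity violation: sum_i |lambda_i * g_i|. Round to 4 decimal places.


KKT complementary slackness check:
lambda_1 * g_1 = 2.91 * 3.95 = 11.4945
lambda_2 * g_2 = 0.41 * 0.56 = 0.2296
lambda_3 * g_3 = 1.02 * 3.61 = 3.6822
lambda_4 * g_4 = 5.76 * -1.71 = -9.8496
Total violation = 11.4945 + 0.2296 + 3.6822 + 9.8496 = 25.2559


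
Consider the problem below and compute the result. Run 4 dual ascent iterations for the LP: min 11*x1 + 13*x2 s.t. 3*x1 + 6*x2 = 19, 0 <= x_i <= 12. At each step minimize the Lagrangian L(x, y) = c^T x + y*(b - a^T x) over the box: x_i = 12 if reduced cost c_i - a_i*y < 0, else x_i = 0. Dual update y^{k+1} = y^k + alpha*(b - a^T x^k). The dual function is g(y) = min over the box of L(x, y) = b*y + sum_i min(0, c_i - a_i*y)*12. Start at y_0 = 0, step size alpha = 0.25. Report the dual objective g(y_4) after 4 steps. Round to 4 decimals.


Dual ascent for LP: min 11*x1 + 13*x2, 3*x1 + 6*x2 = 19, 0 <= x_i <= 12
Step 1: y^k = 0.0, reduced costs: (11.0, 13.0)
  x^k = (0.0, 0.0), subgradient = b - a^T x = 19.0
  y^{k+1} = 0.0 + 0.25*19.0 = 4.75
Step 2: y^k = 4.75, reduced costs: (-3.25, -15.5)
  x^k = (12.0, 12.0), subgradient = b - a^T x = -89.0
  y^{k+1} = 4.75 + 0.25*-89.0 = -17.5
Step 3: y^k = -17.5, reduced costs: (63.5, 118.0)
  x^k = (0.0, 0.0), subgradient = b - a^T x = 19.0
  y^{k+1} = -17.5 + 0.25*19.0 = -12.75
Step 4: y^k = -12.75, reduced costs: (49.25, 89.5)
  x^k = (0.0, 0.0), subgradient = b - a^T x = 19.0
  y^{k+1} = -12.75 + 0.25*19.0 = -8.0
Dual objective at y_4 = -8.0: reduced costs (35.0, 61.0), box minimizer x = (0.0, 0.0)
g(y_4) = b*y + (c1 - a1*y)*x1 + (c2 - a2*y)*x2 = 19*(-8.0) + 35.0*0.0 + 61.0*0.0 = -152.0 + 0.0 + 0.0 = -152.0


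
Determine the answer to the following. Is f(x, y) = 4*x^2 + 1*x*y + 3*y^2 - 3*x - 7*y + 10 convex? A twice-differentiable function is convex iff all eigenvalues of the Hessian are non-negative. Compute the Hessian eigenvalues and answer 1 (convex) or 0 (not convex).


The Hessian of f(x,y) = 4*x^2 + 1*x*y + 3*y^2 - 3*x - 7*y + 10 is:
H = [[8, 1], [1, 6]]
Trace = 8 + 6 = 14
Determinant = 8*6 - (1)^2 = 47
Discriminant = (14)^2 - 4*47 = 8.0
Eigenvalues: lambda_1 = 5.5858, lambda_2 = 8.4142
The function is convex.

1


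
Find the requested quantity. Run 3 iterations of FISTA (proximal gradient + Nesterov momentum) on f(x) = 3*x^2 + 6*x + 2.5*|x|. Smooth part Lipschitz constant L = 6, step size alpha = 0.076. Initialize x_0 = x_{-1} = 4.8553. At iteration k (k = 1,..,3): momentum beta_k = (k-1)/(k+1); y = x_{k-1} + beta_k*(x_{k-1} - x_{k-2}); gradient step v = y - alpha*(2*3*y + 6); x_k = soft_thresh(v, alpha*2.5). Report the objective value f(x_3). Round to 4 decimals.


FISTA on f(x) = 3*x^2 + 6*x + 2.5*|x|
L = 6, alpha = 0.076
Iteration 1: beta = 0.0, y = 4.8553 + 0.0*(4.8553 - 4.8553) = 4.8553
  grad(y) = 35.1318, v = y - alpha*grad = 2.1853
  prox(v) = soft_thresh(2.1853, 0.19) = 1.9953
Iteration 2: beta = 0.3333, y = 1.9953 + 0.3333*(1.9953 - 4.8553) = 1.0419
  grad(y) = 12.2517, v = y - alpha*grad = 0.1108
  prox(v) = soft_thresh(0.1108, 0.19) = 0.0
Iteration 3: beta = 0.5, y = 0.0 + 0.5*(0.0 - 1.9953) = -0.9976
  grad(y) = 0.0142, v = y - alpha*grad = -0.9987
  prox(v) = soft_thresh(-0.9987, 0.19) = -0.8087
f(x_3) = 3*(-0.8087)^2 + 6*(-0.8087) + 2.5*|-0.8087| = -0.8684


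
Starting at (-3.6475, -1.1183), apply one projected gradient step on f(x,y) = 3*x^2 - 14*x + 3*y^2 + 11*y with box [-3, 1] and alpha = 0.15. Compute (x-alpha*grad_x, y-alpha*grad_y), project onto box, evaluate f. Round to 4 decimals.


Step 1: Compute gradient at (-3.6475, -1.1183).
grad_x = 2*3*-3.6475 - 14 = -35.885
grad_y = 2*3*-1.1183 + 11 = 4.2902
Step 2: Gradient step.
x_raw = -3.6475 - 0.15*-35.885 = 1.7353
y_raw = -1.1183 - 0.15*4.2902 = -1.7618
Step 3: Project onto [-3, 1].
x_proj = clip(1.7353) = 1.0
y_proj = clip(-1.7618) = -1.7618
Step 4: Evaluate f.
f(1.0, -1.7618) = -21.068


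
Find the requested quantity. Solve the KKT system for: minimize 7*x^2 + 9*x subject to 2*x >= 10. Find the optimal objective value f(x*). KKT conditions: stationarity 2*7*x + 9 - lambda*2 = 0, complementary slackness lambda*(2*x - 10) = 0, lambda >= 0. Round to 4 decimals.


Step 1: Try lambda = 0 (constraint inactive).
x_unc = -9/(2*7) = -0.6429
Check: 2*-0.6429 = -1.2858 < 10 -- violated!
Step 2: Constraint must be active: 2*x = 10
x* = 10/2 = 5.0
lambda = (2*7*5.0 + 9)/2 = 39.5
Step 3: Compute optimal value.
f(x*) = 7*5.0^2 + 9*5.0 = 220.0


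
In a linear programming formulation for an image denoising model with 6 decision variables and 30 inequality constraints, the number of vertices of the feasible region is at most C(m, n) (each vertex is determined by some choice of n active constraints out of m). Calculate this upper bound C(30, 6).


Each vertex corresponds to some choice of n active constraints out of m, so the number of vertices is at most C(m, n) = m! / (n!(m-n)!).
m = 30, n = 6
Numerator: 30 * 29 * 28 * 27 * 26 * 25
Denominator: 6! = 720
C(30, 6) = 593775


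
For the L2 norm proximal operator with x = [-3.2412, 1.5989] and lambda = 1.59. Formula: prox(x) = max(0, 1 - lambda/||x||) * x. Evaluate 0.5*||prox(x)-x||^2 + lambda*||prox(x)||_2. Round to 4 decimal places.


Step 1: Compute ||x||.
||x|| = 3.6141
Step 2: Compute scaling factor.
scale = max(0, 1 - 1.59/3.6141) = 0.5601
Step 3: prox(x) = [-1.8153, 0.8955]
||prox(x)|| = 2.0241
Step 4: Proximal objective.
0.5*||prox-x||^2 = 1.2641
lambda*||prox|| = 3.2183
Total = 4.4824


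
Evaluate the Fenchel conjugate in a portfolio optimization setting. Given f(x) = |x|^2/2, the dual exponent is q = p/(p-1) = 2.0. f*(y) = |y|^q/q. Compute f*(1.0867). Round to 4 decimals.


The conjugate exponent q satisfies 1/p + 1/q = 1.
p = 2, so q = 2/(2 - 1) = 2.0
|y|^q = 1.0867^2.0 = 1.1809
f*(1.0867) = 1.1809 / 2.0 = 0.5905


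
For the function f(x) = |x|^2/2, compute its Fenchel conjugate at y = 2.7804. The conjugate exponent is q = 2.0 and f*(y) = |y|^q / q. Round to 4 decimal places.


The conjugate exponent q satisfies 1/p + 1/q = 1.
p = 2, so q = 2/(2 - 1) = 2.0
|y|^q = 2.7804^2.0 = 7.7306
f*(2.7804) = 7.7306 / 2.0 = 3.8653


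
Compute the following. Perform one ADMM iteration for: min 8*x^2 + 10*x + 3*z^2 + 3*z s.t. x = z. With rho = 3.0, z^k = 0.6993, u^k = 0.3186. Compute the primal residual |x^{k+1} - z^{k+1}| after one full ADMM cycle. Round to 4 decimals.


ADMM iteration with rho = 3.0, z^k = 0.6993, u^k = 0.3186
Step 1: x-update.
Minimize 8*x^2 + 10*x + (3.0/2)*(x - 0.6993 + 0.3186)^2
FOC: (2*8 + 3.0)*x = -10 + 3.0*(0.6993 - 0.3186)
x^{k+1} = -0.4662
Step 2: z-update.
Minimize 3*z^2 + 3*z + (3.0/2)*(-0.4662 - z + 0.3186)^2
FOC: (2*3 + 3.0)*z = -3 + 3.0*(-0.4662 + 0.3186)
z^{k+1} = -0.3825
Step 3: u-update.
u^{k+1} = 0.3186 - 0.4662 + 0.3825 = 0.2349
Step 4: Primal residual = |-0.4662 + 0.3825| = 0.0837


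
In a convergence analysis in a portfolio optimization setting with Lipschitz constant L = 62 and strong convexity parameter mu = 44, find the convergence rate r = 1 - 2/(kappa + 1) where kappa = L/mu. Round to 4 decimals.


Step 1: Compute the condition number.
kappa = L/mu = 62/44 = 1.4091
Step 2: Compute the convergence rate.
r = 1 - 2/(kappa + 1) = 1 - 2*mu/(L + mu) = (L - mu)/(L + mu) = 18/106 = 0.1698


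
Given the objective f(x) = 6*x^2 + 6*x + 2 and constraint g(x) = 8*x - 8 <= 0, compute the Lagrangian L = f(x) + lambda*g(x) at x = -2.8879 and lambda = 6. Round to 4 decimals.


Step 1: Evaluate f(x).
f(-2.8879) = 6*(-2.8879)^2 + 6*(-2.8879) + 2 = 34.7124
Step 2: Evaluate g(x).
g(-2.8879) = 8*-2.8879 - 8 = -31.1032
Step 3: Compute Lagrangian.
L = 34.7124 + 6*-31.1032 = -151.9068


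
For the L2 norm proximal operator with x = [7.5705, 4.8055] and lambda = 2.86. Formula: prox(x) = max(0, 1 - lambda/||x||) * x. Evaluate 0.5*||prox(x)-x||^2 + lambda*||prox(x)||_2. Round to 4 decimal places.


Step 1: Compute ||x||.
||x|| = 8.9669
Step 2: Compute scaling factor.
scale = max(0, 1 - 2.86/8.9669) = 0.681
Step 3: prox(x) = [5.1559, 3.2728]
||prox(x)|| = 6.1069
Step 4: Proximal objective.
0.5*||prox-x||^2 = 4.0898
lambda*||prox|| = 17.4657
Total = 21.5555


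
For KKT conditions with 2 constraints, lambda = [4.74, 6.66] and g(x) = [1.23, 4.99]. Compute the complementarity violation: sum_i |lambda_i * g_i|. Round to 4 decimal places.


KKT complementary slackness check:
lambda_1 * g_1 = 4.74 * 1.23 = 5.8302
lambda_2 * g_2 = 6.66 * 4.99 = 33.2334
Total violation = 5.8302 + 33.2334 = 39.0636


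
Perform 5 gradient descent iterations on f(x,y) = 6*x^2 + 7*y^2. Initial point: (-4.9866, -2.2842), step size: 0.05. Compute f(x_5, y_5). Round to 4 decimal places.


Gradient descent on f(x,y) = 6*x^2 + 7*y^2.
Starting point: (-4.9866, -2.2842), alpha = 0.05
Step 1: grad_x = 2*6*-4.9866 = -59.8392, grad_y = 2*7*-2.2842 = -31.9788
  x_1 = -4.9866 - 0.05*-59.8392 = -1.9946
  y_1 = -2.2842 - 0.05*-31.9788 = -0.6853
Step 2: grad_x = 2*6*-1.9946 = -23.9357, grad_y = 2*7*-0.6853 = -9.5936
  x_2 = -1.9946 - 0.05*-23.9357 = -0.7979
  y_2 = -0.6853 - 0.05*-9.5936 = -0.2056
Step 3: grad_x = 2*6*-0.7979 = -9.5743, grad_y = 2*7*-0.2056 = -2.8781
  x_3 = -0.7979 - 0.05*-9.5743 = -0.3191
  y_3 = -0.2056 - 0.05*-2.8781 = -0.0617
Step 4: grad_x = 2*6*-0.3191 = -3.8297, grad_y = 2*7*-0.0617 = -0.8634
  x_4 = -0.3191 - 0.05*-3.8297 = -0.1277
  y_4 = -0.0617 - 0.05*-0.8634 = -0.0185
Step 5: grad_x = 2*6*-0.1277 = -1.5319, grad_y = 2*7*-0.0185 = -0.259
  x_5 = -0.1277 - 0.05*-1.5319 = -0.0511
  y_5 = -0.0185 - 0.05*-0.259 = -0.0056
f(-0.0511, -0.0056) = 6*(-0.0511)^2 + 7*(-0.0056)^2 = 0.0159


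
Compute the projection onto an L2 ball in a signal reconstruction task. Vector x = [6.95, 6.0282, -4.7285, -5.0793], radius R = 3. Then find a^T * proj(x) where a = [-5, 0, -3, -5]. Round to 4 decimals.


Step 1: Compute ||x|| (intermediates to 6 decimals).
||x|| = sqrt(6.95^2 + 6.0282^2 + (-4.7285)^2 + (-5.0793)^2) = 11.523875
Step 2: Project.
Since ||x|| > R, scale = R/||x|| = 3/11.523875 = 0.260329, proj(x) = scale * x
proj(x) = [1.809287, 1.569315, -1.230966, -1.322289]
Step 3: Dot product.
a^T * proj(x) = -5*1.809287 + 0*1.569315 - 3*(-1.230966) - 5*(-1.322289) = 1.2579


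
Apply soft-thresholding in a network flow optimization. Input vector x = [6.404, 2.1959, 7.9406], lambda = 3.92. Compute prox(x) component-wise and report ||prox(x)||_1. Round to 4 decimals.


Soft-thresholding with lambda = 3.92:
prox(6.404) = sign(6.404)*max(|6.404| - 3.92, 0) = 2.484
prox(2.1959) = sign(2.1959)*max(|2.1959| - 3.92, 0) = 0.0
prox(7.9406) = sign(7.9406)*max(|7.9406| - 3.92, 0) = 4.0206
prox(x) = [2.484, 0.0, 4.0206]
||prox(x)||_1 = 2.484 + 0.0 + 4.0206 = 6.5046


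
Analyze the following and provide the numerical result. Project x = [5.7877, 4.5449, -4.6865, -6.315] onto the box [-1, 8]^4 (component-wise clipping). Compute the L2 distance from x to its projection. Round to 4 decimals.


Project each component onto [-1, 8].
clip(5.7877) = 5.7877, clip(4.5449) = 4.5449, clip(-4.6865) = -1.0, clip(-6.315) = -1.0
Projection = [5.7877, 4.5449, -1.0, -1.0]
Squared diffs: [0.0, 0.0, 13.5903, 28.2492]
Distance = sqrt(41.8395) = 6.4683


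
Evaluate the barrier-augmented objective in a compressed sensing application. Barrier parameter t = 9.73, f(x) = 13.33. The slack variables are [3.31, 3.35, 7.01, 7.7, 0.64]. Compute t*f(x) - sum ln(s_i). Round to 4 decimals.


Step 1: Compute log-barrier.
ln values: [1.1969, 1.209, 1.9473, 2.0412, -0.4463]
phi = -(1.1969 + 1.209 + 1.9473 + 2.0412 - 0.4463) = -5.9482
Step 2: Compute augmented objective.
t*f(x) = 9.73*13.33 = 129.7009
Total = 129.7009 - 5.9482 = 123.7527


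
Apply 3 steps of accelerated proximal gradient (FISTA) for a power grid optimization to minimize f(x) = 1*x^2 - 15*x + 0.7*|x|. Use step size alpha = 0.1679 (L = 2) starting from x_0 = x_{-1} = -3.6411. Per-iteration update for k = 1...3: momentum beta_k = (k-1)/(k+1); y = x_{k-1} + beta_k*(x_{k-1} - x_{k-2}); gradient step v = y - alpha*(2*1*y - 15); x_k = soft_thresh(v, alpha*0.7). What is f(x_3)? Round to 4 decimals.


FISTA on f(x) = 1*x^2 - 15*x + 0.7*|x|
L = 2, alpha = 0.1679
Iteration 1: beta = 0.0, y = -3.6411 + 0.0*(-3.6411 + 3.6411) = -3.6411
  grad(y) = -22.2822, v = y - alpha*grad = 0.1001
  prox(v) = soft_thresh(0.1001, 0.1175) = 0.0
Iteration 2: beta = 0.3333, y = 0.0 + 0.3333*(0.0 + 3.6411) = 1.2137
  grad(y) = -12.5726, v = y - alpha*grad = 3.3246
  prox(v) = soft_thresh(3.3246, 0.1175) = 3.2071
Iteration 3: beta = 0.5, y = 3.2071 + 0.5*(3.2071 - 0.0) = 4.8107
  grad(y) = -5.3787, v = y - alpha*grad = 5.7137
  prox(v) = soft_thresh(5.7137, 0.1175) = 5.5962
f(x_3) = 1*5.5962^2 - 15*5.5962 + 0.7*|5.5962| = -48.7082
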